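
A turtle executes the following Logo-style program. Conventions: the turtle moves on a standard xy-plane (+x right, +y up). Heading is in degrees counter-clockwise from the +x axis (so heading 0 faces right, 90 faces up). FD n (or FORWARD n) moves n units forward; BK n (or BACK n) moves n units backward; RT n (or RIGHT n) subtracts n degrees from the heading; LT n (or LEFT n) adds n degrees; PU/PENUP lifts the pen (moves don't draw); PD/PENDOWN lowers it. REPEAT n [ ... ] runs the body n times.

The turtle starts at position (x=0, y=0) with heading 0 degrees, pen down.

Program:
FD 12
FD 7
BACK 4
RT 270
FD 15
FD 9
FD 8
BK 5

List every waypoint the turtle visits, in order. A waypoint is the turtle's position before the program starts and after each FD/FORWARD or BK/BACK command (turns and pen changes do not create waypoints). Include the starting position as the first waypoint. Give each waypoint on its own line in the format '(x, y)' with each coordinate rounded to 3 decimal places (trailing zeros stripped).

Executing turtle program step by step:
Start: pos=(0,0), heading=0, pen down
FD 12: (0,0) -> (12,0) [heading=0, draw]
FD 7: (12,0) -> (19,0) [heading=0, draw]
BK 4: (19,0) -> (15,0) [heading=0, draw]
RT 270: heading 0 -> 90
FD 15: (15,0) -> (15,15) [heading=90, draw]
FD 9: (15,15) -> (15,24) [heading=90, draw]
FD 8: (15,24) -> (15,32) [heading=90, draw]
BK 5: (15,32) -> (15,27) [heading=90, draw]
Final: pos=(15,27), heading=90, 7 segment(s) drawn
Waypoints (8 total):
(0, 0)
(12, 0)
(19, 0)
(15, 0)
(15, 15)
(15, 24)
(15, 32)
(15, 27)

Answer: (0, 0)
(12, 0)
(19, 0)
(15, 0)
(15, 15)
(15, 24)
(15, 32)
(15, 27)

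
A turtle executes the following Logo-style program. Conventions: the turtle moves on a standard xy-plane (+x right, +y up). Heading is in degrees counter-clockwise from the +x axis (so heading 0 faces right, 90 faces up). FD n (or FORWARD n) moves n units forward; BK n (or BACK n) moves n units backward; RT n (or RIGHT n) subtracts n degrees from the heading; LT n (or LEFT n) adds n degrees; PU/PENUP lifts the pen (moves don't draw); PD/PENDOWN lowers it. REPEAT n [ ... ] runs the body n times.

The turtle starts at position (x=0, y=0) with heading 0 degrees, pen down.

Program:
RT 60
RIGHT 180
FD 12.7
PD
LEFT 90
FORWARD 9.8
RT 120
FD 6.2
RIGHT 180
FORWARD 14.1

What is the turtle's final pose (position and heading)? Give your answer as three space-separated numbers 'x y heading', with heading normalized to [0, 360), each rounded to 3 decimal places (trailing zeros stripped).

Executing turtle program step by step:
Start: pos=(0,0), heading=0, pen down
RT 60: heading 0 -> 300
RT 180: heading 300 -> 120
FD 12.7: (0,0) -> (-6.35,10.999) [heading=120, draw]
PD: pen down
LT 90: heading 120 -> 210
FD 9.8: (-6.35,10.999) -> (-14.837,6.099) [heading=210, draw]
RT 120: heading 210 -> 90
FD 6.2: (-14.837,6.099) -> (-14.837,12.299) [heading=90, draw]
RT 180: heading 90 -> 270
FD 14.1: (-14.837,12.299) -> (-14.837,-1.801) [heading=270, draw]
Final: pos=(-14.837,-1.801), heading=270, 4 segment(s) drawn

Answer: -14.837 -1.801 270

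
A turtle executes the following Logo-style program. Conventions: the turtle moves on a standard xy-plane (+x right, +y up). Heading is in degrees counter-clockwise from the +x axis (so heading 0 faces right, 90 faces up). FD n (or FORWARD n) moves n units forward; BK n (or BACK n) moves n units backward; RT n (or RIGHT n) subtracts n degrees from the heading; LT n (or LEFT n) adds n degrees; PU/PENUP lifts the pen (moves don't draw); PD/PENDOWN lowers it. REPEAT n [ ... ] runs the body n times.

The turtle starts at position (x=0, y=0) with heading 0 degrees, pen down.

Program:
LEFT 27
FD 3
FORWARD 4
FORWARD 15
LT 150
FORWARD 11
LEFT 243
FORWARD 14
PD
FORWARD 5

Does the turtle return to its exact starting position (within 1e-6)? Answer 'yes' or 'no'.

Executing turtle program step by step:
Start: pos=(0,0), heading=0, pen down
LT 27: heading 0 -> 27
FD 3: (0,0) -> (2.673,1.362) [heading=27, draw]
FD 4: (2.673,1.362) -> (6.237,3.178) [heading=27, draw]
FD 15: (6.237,3.178) -> (19.602,9.988) [heading=27, draw]
LT 150: heading 27 -> 177
FD 11: (19.602,9.988) -> (8.617,10.563) [heading=177, draw]
LT 243: heading 177 -> 60
FD 14: (8.617,10.563) -> (15.617,22.688) [heading=60, draw]
PD: pen down
FD 5: (15.617,22.688) -> (18.117,27.018) [heading=60, draw]
Final: pos=(18.117,27.018), heading=60, 6 segment(s) drawn

Start position: (0, 0)
Final position: (18.117, 27.018)
Distance = 32.53; >= 1e-6 -> NOT closed

Answer: no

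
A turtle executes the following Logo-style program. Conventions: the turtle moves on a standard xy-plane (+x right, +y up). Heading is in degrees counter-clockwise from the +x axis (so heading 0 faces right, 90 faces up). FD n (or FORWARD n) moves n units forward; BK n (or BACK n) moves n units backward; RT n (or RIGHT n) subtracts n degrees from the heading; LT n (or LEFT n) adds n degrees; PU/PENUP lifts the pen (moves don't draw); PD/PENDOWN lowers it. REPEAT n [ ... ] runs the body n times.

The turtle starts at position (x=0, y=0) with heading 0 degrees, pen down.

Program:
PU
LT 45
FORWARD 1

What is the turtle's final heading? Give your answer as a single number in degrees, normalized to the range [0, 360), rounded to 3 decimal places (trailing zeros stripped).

Executing turtle program step by step:
Start: pos=(0,0), heading=0, pen down
PU: pen up
LT 45: heading 0 -> 45
FD 1: (0,0) -> (0.707,0.707) [heading=45, move]
Final: pos=(0.707,0.707), heading=45, 0 segment(s) drawn

Answer: 45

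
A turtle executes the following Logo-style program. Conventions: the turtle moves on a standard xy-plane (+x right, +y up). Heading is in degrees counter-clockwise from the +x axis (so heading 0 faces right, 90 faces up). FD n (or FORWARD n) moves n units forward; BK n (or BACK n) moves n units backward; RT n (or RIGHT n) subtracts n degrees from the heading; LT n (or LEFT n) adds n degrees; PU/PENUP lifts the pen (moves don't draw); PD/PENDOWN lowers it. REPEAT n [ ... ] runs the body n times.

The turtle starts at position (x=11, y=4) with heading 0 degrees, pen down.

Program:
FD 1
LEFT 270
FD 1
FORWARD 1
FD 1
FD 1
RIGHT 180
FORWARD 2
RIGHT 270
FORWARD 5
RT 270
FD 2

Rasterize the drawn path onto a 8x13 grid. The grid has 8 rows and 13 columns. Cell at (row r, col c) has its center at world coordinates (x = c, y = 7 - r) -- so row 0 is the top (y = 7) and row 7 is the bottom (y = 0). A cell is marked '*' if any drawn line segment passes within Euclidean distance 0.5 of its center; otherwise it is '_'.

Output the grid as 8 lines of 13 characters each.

Answer: _____________
_____________
_____________
___________**
____________*
_______******
_______*____*
_______*____*

Derivation:
Segment 0: (11,4) -> (12,4)
Segment 1: (12,4) -> (12,3)
Segment 2: (12,3) -> (12,2)
Segment 3: (12,2) -> (12,1)
Segment 4: (12,1) -> (12,0)
Segment 5: (12,0) -> (12,2)
Segment 6: (12,2) -> (7,2)
Segment 7: (7,2) -> (7,-0)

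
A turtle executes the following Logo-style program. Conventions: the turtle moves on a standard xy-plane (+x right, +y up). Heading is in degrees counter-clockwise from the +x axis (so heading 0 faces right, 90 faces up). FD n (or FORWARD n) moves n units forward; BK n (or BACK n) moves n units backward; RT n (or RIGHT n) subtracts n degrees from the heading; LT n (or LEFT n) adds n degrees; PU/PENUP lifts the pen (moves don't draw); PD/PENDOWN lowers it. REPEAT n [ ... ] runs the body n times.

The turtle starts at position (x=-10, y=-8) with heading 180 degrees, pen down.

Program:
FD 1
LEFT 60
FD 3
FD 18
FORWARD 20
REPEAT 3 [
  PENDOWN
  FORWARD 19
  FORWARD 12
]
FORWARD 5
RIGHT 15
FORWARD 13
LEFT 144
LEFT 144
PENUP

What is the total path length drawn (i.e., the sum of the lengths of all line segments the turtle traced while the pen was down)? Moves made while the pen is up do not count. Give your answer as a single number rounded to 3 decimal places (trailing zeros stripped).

Answer: 153

Derivation:
Executing turtle program step by step:
Start: pos=(-10,-8), heading=180, pen down
FD 1: (-10,-8) -> (-11,-8) [heading=180, draw]
LT 60: heading 180 -> 240
FD 3: (-11,-8) -> (-12.5,-10.598) [heading=240, draw]
FD 18: (-12.5,-10.598) -> (-21.5,-26.187) [heading=240, draw]
FD 20: (-21.5,-26.187) -> (-31.5,-43.507) [heading=240, draw]
REPEAT 3 [
  -- iteration 1/3 --
  PD: pen down
  FD 19: (-31.5,-43.507) -> (-41,-59.962) [heading=240, draw]
  FD 12: (-41,-59.962) -> (-47,-70.354) [heading=240, draw]
  -- iteration 2/3 --
  PD: pen down
  FD 19: (-47,-70.354) -> (-56.5,-86.808) [heading=240, draw]
  FD 12: (-56.5,-86.808) -> (-62.5,-97.201) [heading=240, draw]
  -- iteration 3/3 --
  PD: pen down
  FD 19: (-62.5,-97.201) -> (-72,-113.655) [heading=240, draw]
  FD 12: (-72,-113.655) -> (-78,-124.047) [heading=240, draw]
]
FD 5: (-78,-124.047) -> (-80.5,-128.378) [heading=240, draw]
RT 15: heading 240 -> 225
FD 13: (-80.5,-128.378) -> (-89.692,-137.57) [heading=225, draw]
LT 144: heading 225 -> 9
LT 144: heading 9 -> 153
PU: pen up
Final: pos=(-89.692,-137.57), heading=153, 12 segment(s) drawn

Segment lengths:
  seg 1: (-10,-8) -> (-11,-8), length = 1
  seg 2: (-11,-8) -> (-12.5,-10.598), length = 3
  seg 3: (-12.5,-10.598) -> (-21.5,-26.187), length = 18
  seg 4: (-21.5,-26.187) -> (-31.5,-43.507), length = 20
  seg 5: (-31.5,-43.507) -> (-41,-59.962), length = 19
  seg 6: (-41,-59.962) -> (-47,-70.354), length = 12
  seg 7: (-47,-70.354) -> (-56.5,-86.808), length = 19
  seg 8: (-56.5,-86.808) -> (-62.5,-97.201), length = 12
  seg 9: (-62.5,-97.201) -> (-72,-113.655), length = 19
  seg 10: (-72,-113.655) -> (-78,-124.047), length = 12
  seg 11: (-78,-124.047) -> (-80.5,-128.378), length = 5
  seg 12: (-80.5,-128.378) -> (-89.692,-137.57), length = 13
Total = 153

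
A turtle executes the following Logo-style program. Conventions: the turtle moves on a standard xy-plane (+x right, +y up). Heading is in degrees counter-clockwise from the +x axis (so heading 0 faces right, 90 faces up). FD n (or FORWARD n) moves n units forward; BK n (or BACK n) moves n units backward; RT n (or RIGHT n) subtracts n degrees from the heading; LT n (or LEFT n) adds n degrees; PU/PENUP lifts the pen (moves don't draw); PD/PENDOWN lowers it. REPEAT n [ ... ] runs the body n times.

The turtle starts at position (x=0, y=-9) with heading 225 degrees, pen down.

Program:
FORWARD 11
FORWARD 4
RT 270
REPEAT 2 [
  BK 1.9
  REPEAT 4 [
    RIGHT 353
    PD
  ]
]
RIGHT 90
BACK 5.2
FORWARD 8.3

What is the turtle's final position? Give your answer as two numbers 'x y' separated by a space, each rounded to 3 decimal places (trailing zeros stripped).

Answer: -13.176 -20.751

Derivation:
Executing turtle program step by step:
Start: pos=(0,-9), heading=225, pen down
FD 11: (0,-9) -> (-7.778,-16.778) [heading=225, draw]
FD 4: (-7.778,-16.778) -> (-10.607,-19.607) [heading=225, draw]
RT 270: heading 225 -> 315
REPEAT 2 [
  -- iteration 1/2 --
  BK 1.9: (-10.607,-19.607) -> (-11.95,-18.263) [heading=315, draw]
  REPEAT 4 [
    -- iteration 1/4 --
    RT 353: heading 315 -> 322
    PD: pen down
    -- iteration 2/4 --
    RT 353: heading 322 -> 329
    PD: pen down
    -- iteration 3/4 --
    RT 353: heading 329 -> 336
    PD: pen down
    -- iteration 4/4 --
    RT 353: heading 336 -> 343
    PD: pen down
  ]
  -- iteration 2/2 --
  BK 1.9: (-11.95,-18.263) -> (-13.767,-17.708) [heading=343, draw]
  REPEAT 4 [
    -- iteration 1/4 --
    RT 353: heading 343 -> 350
    PD: pen down
    -- iteration 2/4 --
    RT 353: heading 350 -> 357
    PD: pen down
    -- iteration 3/4 --
    RT 353: heading 357 -> 4
    PD: pen down
    -- iteration 4/4 --
    RT 353: heading 4 -> 11
    PD: pen down
  ]
]
RT 90: heading 11 -> 281
BK 5.2: (-13.767,-17.708) -> (-14.759,-12.603) [heading=281, draw]
FD 8.3: (-14.759,-12.603) -> (-13.176,-20.751) [heading=281, draw]
Final: pos=(-13.176,-20.751), heading=281, 6 segment(s) drawn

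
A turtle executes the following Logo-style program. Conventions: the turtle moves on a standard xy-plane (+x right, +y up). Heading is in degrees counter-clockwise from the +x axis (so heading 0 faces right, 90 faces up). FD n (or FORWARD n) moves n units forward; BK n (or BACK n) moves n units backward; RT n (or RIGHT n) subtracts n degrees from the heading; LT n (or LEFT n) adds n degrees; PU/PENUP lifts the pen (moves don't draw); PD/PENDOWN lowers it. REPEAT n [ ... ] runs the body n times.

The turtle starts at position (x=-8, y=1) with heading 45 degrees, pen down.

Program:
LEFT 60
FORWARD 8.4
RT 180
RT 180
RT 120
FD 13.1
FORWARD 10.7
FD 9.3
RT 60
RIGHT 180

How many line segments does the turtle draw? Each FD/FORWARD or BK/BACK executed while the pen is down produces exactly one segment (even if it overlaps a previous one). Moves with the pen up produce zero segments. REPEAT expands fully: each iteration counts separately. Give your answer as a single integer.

Executing turtle program step by step:
Start: pos=(-8,1), heading=45, pen down
LT 60: heading 45 -> 105
FD 8.4: (-8,1) -> (-10.174,9.114) [heading=105, draw]
RT 180: heading 105 -> 285
RT 180: heading 285 -> 105
RT 120: heading 105 -> 345
FD 13.1: (-10.174,9.114) -> (2.48,5.723) [heading=345, draw]
FD 10.7: (2.48,5.723) -> (12.815,2.954) [heading=345, draw]
FD 9.3: (12.815,2.954) -> (21.798,0.547) [heading=345, draw]
RT 60: heading 345 -> 285
RT 180: heading 285 -> 105
Final: pos=(21.798,0.547), heading=105, 4 segment(s) drawn
Segments drawn: 4

Answer: 4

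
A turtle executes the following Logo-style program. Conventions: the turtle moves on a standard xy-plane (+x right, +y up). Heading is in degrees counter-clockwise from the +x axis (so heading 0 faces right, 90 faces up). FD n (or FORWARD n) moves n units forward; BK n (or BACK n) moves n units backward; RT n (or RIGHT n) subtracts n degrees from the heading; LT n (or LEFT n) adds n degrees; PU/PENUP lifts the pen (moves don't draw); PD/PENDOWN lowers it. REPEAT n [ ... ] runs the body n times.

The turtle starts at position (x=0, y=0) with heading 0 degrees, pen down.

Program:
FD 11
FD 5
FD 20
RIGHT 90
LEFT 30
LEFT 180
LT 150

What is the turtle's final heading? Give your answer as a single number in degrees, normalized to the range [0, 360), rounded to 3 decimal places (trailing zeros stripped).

Answer: 270

Derivation:
Executing turtle program step by step:
Start: pos=(0,0), heading=0, pen down
FD 11: (0,0) -> (11,0) [heading=0, draw]
FD 5: (11,0) -> (16,0) [heading=0, draw]
FD 20: (16,0) -> (36,0) [heading=0, draw]
RT 90: heading 0 -> 270
LT 30: heading 270 -> 300
LT 180: heading 300 -> 120
LT 150: heading 120 -> 270
Final: pos=(36,0), heading=270, 3 segment(s) drawn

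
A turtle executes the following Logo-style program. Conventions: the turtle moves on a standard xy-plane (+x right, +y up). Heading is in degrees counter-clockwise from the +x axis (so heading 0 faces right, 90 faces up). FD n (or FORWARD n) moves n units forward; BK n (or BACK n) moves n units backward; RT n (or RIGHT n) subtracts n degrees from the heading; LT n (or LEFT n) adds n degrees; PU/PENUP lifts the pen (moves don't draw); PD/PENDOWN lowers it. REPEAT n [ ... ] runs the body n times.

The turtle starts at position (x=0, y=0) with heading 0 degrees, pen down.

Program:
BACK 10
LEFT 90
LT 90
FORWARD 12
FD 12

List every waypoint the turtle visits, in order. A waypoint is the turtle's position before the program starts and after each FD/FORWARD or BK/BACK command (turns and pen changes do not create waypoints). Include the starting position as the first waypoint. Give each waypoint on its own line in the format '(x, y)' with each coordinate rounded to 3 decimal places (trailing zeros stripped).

Executing turtle program step by step:
Start: pos=(0,0), heading=0, pen down
BK 10: (0,0) -> (-10,0) [heading=0, draw]
LT 90: heading 0 -> 90
LT 90: heading 90 -> 180
FD 12: (-10,0) -> (-22,0) [heading=180, draw]
FD 12: (-22,0) -> (-34,0) [heading=180, draw]
Final: pos=(-34,0), heading=180, 3 segment(s) drawn
Waypoints (4 total):
(0, 0)
(-10, 0)
(-22, 0)
(-34, 0)

Answer: (0, 0)
(-10, 0)
(-22, 0)
(-34, 0)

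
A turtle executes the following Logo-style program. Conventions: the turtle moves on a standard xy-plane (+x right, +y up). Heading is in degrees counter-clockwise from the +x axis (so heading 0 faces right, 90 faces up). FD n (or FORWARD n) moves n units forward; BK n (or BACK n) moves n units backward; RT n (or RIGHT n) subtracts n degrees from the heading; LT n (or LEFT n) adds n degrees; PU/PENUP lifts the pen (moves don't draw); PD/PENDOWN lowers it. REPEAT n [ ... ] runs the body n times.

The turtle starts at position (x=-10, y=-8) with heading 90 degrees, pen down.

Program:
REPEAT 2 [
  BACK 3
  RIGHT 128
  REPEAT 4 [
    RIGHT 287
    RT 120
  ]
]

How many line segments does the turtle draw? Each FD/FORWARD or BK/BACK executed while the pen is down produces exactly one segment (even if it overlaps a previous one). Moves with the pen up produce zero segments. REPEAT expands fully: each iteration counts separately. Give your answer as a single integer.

Executing turtle program step by step:
Start: pos=(-10,-8), heading=90, pen down
REPEAT 2 [
  -- iteration 1/2 --
  BK 3: (-10,-8) -> (-10,-11) [heading=90, draw]
  RT 128: heading 90 -> 322
  REPEAT 4 [
    -- iteration 1/4 --
    RT 287: heading 322 -> 35
    RT 120: heading 35 -> 275
    -- iteration 2/4 --
    RT 287: heading 275 -> 348
    RT 120: heading 348 -> 228
    -- iteration 3/4 --
    RT 287: heading 228 -> 301
    RT 120: heading 301 -> 181
    -- iteration 4/4 --
    RT 287: heading 181 -> 254
    RT 120: heading 254 -> 134
  ]
  -- iteration 2/2 --
  BK 3: (-10,-11) -> (-7.916,-13.158) [heading=134, draw]
  RT 128: heading 134 -> 6
  REPEAT 4 [
    -- iteration 1/4 --
    RT 287: heading 6 -> 79
    RT 120: heading 79 -> 319
    -- iteration 2/4 --
    RT 287: heading 319 -> 32
    RT 120: heading 32 -> 272
    -- iteration 3/4 --
    RT 287: heading 272 -> 345
    RT 120: heading 345 -> 225
    -- iteration 4/4 --
    RT 287: heading 225 -> 298
    RT 120: heading 298 -> 178
  ]
]
Final: pos=(-7.916,-13.158), heading=178, 2 segment(s) drawn
Segments drawn: 2

Answer: 2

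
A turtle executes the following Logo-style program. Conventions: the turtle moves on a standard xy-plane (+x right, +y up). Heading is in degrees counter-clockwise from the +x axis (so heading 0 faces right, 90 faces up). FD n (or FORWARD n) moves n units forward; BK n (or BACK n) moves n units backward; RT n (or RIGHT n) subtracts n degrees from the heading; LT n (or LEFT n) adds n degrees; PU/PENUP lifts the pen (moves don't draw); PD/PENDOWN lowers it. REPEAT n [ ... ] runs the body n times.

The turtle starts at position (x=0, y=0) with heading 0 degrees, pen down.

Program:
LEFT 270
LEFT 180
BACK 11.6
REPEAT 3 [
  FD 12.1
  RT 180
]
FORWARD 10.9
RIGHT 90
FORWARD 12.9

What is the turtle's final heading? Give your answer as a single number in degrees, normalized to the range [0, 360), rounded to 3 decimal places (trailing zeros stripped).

Answer: 180

Derivation:
Executing turtle program step by step:
Start: pos=(0,0), heading=0, pen down
LT 270: heading 0 -> 270
LT 180: heading 270 -> 90
BK 11.6: (0,0) -> (0,-11.6) [heading=90, draw]
REPEAT 3 [
  -- iteration 1/3 --
  FD 12.1: (0,-11.6) -> (0,0.5) [heading=90, draw]
  RT 180: heading 90 -> 270
  -- iteration 2/3 --
  FD 12.1: (0,0.5) -> (0,-11.6) [heading=270, draw]
  RT 180: heading 270 -> 90
  -- iteration 3/3 --
  FD 12.1: (0,-11.6) -> (0,0.5) [heading=90, draw]
  RT 180: heading 90 -> 270
]
FD 10.9: (0,0.5) -> (0,-10.4) [heading=270, draw]
RT 90: heading 270 -> 180
FD 12.9: (0,-10.4) -> (-12.9,-10.4) [heading=180, draw]
Final: pos=(-12.9,-10.4), heading=180, 6 segment(s) drawn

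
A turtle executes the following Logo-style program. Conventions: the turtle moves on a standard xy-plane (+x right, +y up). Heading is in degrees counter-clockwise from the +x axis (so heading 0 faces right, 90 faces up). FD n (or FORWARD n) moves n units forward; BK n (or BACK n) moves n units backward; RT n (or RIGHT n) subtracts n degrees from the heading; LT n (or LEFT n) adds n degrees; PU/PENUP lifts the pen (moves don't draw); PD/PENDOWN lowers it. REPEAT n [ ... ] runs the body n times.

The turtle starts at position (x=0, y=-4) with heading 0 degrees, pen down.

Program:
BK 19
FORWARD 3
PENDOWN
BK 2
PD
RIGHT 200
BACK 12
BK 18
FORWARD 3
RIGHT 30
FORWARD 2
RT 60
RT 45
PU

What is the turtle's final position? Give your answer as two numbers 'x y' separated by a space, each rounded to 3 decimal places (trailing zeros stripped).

Executing turtle program step by step:
Start: pos=(0,-4), heading=0, pen down
BK 19: (0,-4) -> (-19,-4) [heading=0, draw]
FD 3: (-19,-4) -> (-16,-4) [heading=0, draw]
PD: pen down
BK 2: (-16,-4) -> (-18,-4) [heading=0, draw]
PD: pen down
RT 200: heading 0 -> 160
BK 12: (-18,-4) -> (-6.724,-8.104) [heading=160, draw]
BK 18: (-6.724,-8.104) -> (10.191,-14.261) [heading=160, draw]
FD 3: (10.191,-14.261) -> (7.372,-13.235) [heading=160, draw]
RT 30: heading 160 -> 130
FD 2: (7.372,-13.235) -> (6.086,-11.702) [heading=130, draw]
RT 60: heading 130 -> 70
RT 45: heading 70 -> 25
PU: pen up
Final: pos=(6.086,-11.702), heading=25, 7 segment(s) drawn

Answer: 6.086 -11.702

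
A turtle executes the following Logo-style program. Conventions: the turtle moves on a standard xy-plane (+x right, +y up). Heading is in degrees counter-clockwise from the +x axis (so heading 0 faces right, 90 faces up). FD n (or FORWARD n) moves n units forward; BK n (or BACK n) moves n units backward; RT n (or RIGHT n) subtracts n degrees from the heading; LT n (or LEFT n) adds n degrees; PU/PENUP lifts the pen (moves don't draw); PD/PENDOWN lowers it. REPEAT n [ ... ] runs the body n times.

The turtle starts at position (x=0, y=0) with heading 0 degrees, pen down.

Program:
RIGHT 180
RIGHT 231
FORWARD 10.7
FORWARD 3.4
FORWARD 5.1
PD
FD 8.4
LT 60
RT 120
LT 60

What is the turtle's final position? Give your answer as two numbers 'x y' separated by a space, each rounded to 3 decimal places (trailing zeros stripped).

Executing turtle program step by step:
Start: pos=(0,0), heading=0, pen down
RT 180: heading 0 -> 180
RT 231: heading 180 -> 309
FD 10.7: (0,0) -> (6.734,-8.315) [heading=309, draw]
FD 3.4: (6.734,-8.315) -> (8.873,-10.958) [heading=309, draw]
FD 5.1: (8.873,-10.958) -> (12.083,-14.921) [heading=309, draw]
PD: pen down
FD 8.4: (12.083,-14.921) -> (17.369,-21.449) [heading=309, draw]
LT 60: heading 309 -> 9
RT 120: heading 9 -> 249
LT 60: heading 249 -> 309
Final: pos=(17.369,-21.449), heading=309, 4 segment(s) drawn

Answer: 17.369 -21.449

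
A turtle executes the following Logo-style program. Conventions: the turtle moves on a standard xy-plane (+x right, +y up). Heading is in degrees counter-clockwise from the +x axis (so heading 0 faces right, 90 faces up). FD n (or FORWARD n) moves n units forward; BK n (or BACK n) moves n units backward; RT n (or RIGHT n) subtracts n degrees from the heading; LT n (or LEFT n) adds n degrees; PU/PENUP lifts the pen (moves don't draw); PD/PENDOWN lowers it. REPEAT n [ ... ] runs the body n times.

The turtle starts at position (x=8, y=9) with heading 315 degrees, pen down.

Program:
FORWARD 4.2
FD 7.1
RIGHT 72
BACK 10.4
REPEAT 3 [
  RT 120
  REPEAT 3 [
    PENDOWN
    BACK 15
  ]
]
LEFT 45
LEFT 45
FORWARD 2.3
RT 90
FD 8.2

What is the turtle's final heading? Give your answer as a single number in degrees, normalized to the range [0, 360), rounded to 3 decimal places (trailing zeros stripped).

Answer: 243

Derivation:
Executing turtle program step by step:
Start: pos=(8,9), heading=315, pen down
FD 4.2: (8,9) -> (10.97,6.03) [heading=315, draw]
FD 7.1: (10.97,6.03) -> (15.99,1.01) [heading=315, draw]
RT 72: heading 315 -> 243
BK 10.4: (15.99,1.01) -> (20.712,10.276) [heading=243, draw]
REPEAT 3 [
  -- iteration 1/3 --
  RT 120: heading 243 -> 123
  REPEAT 3 [
    -- iteration 1/3 --
    PD: pen down
    BK 15: (20.712,10.276) -> (28.881,-2.304) [heading=123, draw]
    -- iteration 2/3 --
    PD: pen down
    BK 15: (28.881,-2.304) -> (37.051,-14.884) [heading=123, draw]
    -- iteration 3/3 --
    PD: pen down
    BK 15: (37.051,-14.884) -> (45.221,-27.464) [heading=123, draw]
  ]
  -- iteration 2/3 --
  RT 120: heading 123 -> 3
  REPEAT 3 [
    -- iteration 1/3 --
    PD: pen down
    BK 15: (45.221,-27.464) -> (30.241,-28.249) [heading=3, draw]
    -- iteration 2/3 --
    PD: pen down
    BK 15: (30.241,-28.249) -> (15.262,-29.034) [heading=3, draw]
    -- iteration 3/3 --
    PD: pen down
    BK 15: (15.262,-29.034) -> (0.282,-29.819) [heading=3, draw]
  ]
  -- iteration 3/3 --
  RT 120: heading 3 -> 243
  REPEAT 3 [
    -- iteration 1/3 --
    PD: pen down
    BK 15: (0.282,-29.819) -> (7.092,-16.454) [heading=243, draw]
    -- iteration 2/3 --
    PD: pen down
    BK 15: (7.092,-16.454) -> (13.902,-3.089) [heading=243, draw]
    -- iteration 3/3 --
    PD: pen down
    BK 15: (13.902,-3.089) -> (20.712,10.276) [heading=243, draw]
  ]
]
LT 45: heading 243 -> 288
LT 45: heading 288 -> 333
FD 2.3: (20.712,10.276) -> (22.761,9.232) [heading=333, draw]
RT 90: heading 333 -> 243
FD 8.2: (22.761,9.232) -> (19.038,1.926) [heading=243, draw]
Final: pos=(19.038,1.926), heading=243, 14 segment(s) drawn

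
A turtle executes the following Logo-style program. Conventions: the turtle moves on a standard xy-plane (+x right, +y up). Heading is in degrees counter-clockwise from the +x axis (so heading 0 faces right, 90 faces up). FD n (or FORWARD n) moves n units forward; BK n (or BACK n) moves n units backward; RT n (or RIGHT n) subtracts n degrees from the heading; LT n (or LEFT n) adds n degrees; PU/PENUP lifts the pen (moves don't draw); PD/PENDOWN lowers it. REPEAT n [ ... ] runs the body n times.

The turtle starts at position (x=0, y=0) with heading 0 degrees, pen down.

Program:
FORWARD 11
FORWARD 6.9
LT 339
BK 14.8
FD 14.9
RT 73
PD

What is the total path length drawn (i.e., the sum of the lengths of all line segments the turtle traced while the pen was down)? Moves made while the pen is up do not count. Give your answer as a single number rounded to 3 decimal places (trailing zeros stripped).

Executing turtle program step by step:
Start: pos=(0,0), heading=0, pen down
FD 11: (0,0) -> (11,0) [heading=0, draw]
FD 6.9: (11,0) -> (17.9,0) [heading=0, draw]
LT 339: heading 0 -> 339
BK 14.8: (17.9,0) -> (4.083,5.304) [heading=339, draw]
FD 14.9: (4.083,5.304) -> (17.993,-0.036) [heading=339, draw]
RT 73: heading 339 -> 266
PD: pen down
Final: pos=(17.993,-0.036), heading=266, 4 segment(s) drawn

Segment lengths:
  seg 1: (0,0) -> (11,0), length = 11
  seg 2: (11,0) -> (17.9,0), length = 6.9
  seg 3: (17.9,0) -> (4.083,5.304), length = 14.8
  seg 4: (4.083,5.304) -> (17.993,-0.036), length = 14.9
Total = 47.6

Answer: 47.6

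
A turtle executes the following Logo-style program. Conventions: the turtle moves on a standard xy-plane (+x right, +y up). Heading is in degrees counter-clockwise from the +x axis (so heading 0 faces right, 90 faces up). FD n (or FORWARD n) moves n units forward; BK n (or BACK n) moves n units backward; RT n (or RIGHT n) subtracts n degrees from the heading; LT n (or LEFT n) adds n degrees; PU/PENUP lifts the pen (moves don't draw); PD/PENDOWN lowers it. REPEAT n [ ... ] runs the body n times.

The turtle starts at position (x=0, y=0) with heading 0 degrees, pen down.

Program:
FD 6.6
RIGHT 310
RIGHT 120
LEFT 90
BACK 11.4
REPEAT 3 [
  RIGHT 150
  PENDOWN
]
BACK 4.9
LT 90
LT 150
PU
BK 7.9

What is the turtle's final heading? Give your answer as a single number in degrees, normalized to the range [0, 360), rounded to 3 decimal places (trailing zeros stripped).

Answer: 170

Derivation:
Executing turtle program step by step:
Start: pos=(0,0), heading=0, pen down
FD 6.6: (0,0) -> (6.6,0) [heading=0, draw]
RT 310: heading 0 -> 50
RT 120: heading 50 -> 290
LT 90: heading 290 -> 20
BK 11.4: (6.6,0) -> (-4.112,-3.899) [heading=20, draw]
REPEAT 3 [
  -- iteration 1/3 --
  RT 150: heading 20 -> 230
  PD: pen down
  -- iteration 2/3 --
  RT 150: heading 230 -> 80
  PD: pen down
  -- iteration 3/3 --
  RT 150: heading 80 -> 290
  PD: pen down
]
BK 4.9: (-4.112,-3.899) -> (-5.788,0.705) [heading=290, draw]
LT 90: heading 290 -> 20
LT 150: heading 20 -> 170
PU: pen up
BK 7.9: (-5.788,0.705) -> (1.992,-0.666) [heading=170, move]
Final: pos=(1.992,-0.666), heading=170, 3 segment(s) drawn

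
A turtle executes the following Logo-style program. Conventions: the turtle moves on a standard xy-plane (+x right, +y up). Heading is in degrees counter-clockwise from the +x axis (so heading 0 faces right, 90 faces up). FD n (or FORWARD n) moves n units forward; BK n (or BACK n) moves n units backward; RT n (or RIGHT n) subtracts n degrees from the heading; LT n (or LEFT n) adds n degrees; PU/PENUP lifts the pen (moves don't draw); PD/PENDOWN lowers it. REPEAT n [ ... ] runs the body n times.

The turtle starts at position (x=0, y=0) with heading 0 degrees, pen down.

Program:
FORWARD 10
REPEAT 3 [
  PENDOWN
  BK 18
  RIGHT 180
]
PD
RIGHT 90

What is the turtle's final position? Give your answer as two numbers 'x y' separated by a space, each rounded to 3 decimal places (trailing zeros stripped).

Answer: -8 0

Derivation:
Executing turtle program step by step:
Start: pos=(0,0), heading=0, pen down
FD 10: (0,0) -> (10,0) [heading=0, draw]
REPEAT 3 [
  -- iteration 1/3 --
  PD: pen down
  BK 18: (10,0) -> (-8,0) [heading=0, draw]
  RT 180: heading 0 -> 180
  -- iteration 2/3 --
  PD: pen down
  BK 18: (-8,0) -> (10,0) [heading=180, draw]
  RT 180: heading 180 -> 0
  -- iteration 3/3 --
  PD: pen down
  BK 18: (10,0) -> (-8,0) [heading=0, draw]
  RT 180: heading 0 -> 180
]
PD: pen down
RT 90: heading 180 -> 90
Final: pos=(-8,0), heading=90, 4 segment(s) drawn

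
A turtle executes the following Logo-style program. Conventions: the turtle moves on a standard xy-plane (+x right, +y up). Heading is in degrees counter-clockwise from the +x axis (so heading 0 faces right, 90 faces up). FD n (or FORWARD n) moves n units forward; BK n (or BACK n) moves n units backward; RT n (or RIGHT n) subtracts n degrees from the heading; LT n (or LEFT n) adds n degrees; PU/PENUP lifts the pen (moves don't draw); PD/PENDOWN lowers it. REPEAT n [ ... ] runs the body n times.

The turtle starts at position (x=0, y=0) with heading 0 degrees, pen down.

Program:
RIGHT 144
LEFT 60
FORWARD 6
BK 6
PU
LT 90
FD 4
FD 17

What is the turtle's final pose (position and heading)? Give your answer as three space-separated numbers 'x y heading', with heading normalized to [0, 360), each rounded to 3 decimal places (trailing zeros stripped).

Executing turtle program step by step:
Start: pos=(0,0), heading=0, pen down
RT 144: heading 0 -> 216
LT 60: heading 216 -> 276
FD 6: (0,0) -> (0.627,-5.967) [heading=276, draw]
BK 6: (0.627,-5.967) -> (0,0) [heading=276, draw]
PU: pen up
LT 90: heading 276 -> 6
FD 4: (0,0) -> (3.978,0.418) [heading=6, move]
FD 17: (3.978,0.418) -> (20.885,2.195) [heading=6, move]
Final: pos=(20.885,2.195), heading=6, 2 segment(s) drawn

Answer: 20.885 2.195 6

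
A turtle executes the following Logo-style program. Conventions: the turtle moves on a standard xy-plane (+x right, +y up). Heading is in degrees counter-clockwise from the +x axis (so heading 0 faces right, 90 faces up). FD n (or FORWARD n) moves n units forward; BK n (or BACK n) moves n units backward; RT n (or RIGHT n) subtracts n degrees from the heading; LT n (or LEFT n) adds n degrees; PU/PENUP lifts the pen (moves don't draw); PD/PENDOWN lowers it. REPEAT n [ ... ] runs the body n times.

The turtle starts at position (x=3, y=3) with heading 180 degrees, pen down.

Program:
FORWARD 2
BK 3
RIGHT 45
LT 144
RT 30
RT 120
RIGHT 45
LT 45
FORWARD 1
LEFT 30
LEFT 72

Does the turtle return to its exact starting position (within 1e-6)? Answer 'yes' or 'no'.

Answer: no

Derivation:
Executing turtle program step by step:
Start: pos=(3,3), heading=180, pen down
FD 2: (3,3) -> (1,3) [heading=180, draw]
BK 3: (1,3) -> (4,3) [heading=180, draw]
RT 45: heading 180 -> 135
LT 144: heading 135 -> 279
RT 30: heading 279 -> 249
RT 120: heading 249 -> 129
RT 45: heading 129 -> 84
LT 45: heading 84 -> 129
FD 1: (4,3) -> (3.371,3.777) [heading=129, draw]
LT 30: heading 129 -> 159
LT 72: heading 159 -> 231
Final: pos=(3.371,3.777), heading=231, 3 segment(s) drawn

Start position: (3, 3)
Final position: (3.371, 3.777)
Distance = 0.861; >= 1e-6 -> NOT closed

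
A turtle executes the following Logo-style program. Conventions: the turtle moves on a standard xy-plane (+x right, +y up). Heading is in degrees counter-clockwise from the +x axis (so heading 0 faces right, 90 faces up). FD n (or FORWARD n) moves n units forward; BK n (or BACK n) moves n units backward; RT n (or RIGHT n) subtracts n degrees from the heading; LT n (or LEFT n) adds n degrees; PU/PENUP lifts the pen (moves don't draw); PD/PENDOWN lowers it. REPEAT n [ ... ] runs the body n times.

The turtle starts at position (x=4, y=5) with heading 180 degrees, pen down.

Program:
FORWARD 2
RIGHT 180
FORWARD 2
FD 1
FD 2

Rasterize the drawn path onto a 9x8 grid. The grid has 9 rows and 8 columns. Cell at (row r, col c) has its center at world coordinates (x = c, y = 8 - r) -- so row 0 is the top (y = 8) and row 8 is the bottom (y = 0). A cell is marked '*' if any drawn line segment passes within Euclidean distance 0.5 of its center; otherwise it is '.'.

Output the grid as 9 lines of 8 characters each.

Answer: ........
........
........
..******
........
........
........
........
........

Derivation:
Segment 0: (4,5) -> (2,5)
Segment 1: (2,5) -> (4,5)
Segment 2: (4,5) -> (5,5)
Segment 3: (5,5) -> (7,5)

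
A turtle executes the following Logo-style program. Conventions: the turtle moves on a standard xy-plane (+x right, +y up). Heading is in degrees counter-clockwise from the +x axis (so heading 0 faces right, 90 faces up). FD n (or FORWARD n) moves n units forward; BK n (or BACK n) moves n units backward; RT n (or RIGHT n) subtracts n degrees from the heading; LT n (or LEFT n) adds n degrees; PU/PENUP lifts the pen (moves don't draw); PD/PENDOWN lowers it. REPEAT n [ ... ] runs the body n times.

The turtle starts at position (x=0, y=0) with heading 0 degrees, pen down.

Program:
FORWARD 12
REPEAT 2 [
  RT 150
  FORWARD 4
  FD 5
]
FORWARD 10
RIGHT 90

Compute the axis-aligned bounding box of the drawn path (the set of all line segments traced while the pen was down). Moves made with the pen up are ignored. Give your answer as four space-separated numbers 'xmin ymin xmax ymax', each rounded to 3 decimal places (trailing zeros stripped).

Answer: 0 -4.5 13.706 11.954

Derivation:
Executing turtle program step by step:
Start: pos=(0,0), heading=0, pen down
FD 12: (0,0) -> (12,0) [heading=0, draw]
REPEAT 2 [
  -- iteration 1/2 --
  RT 150: heading 0 -> 210
  FD 4: (12,0) -> (8.536,-2) [heading=210, draw]
  FD 5: (8.536,-2) -> (4.206,-4.5) [heading=210, draw]
  -- iteration 2/2 --
  RT 150: heading 210 -> 60
  FD 4: (4.206,-4.5) -> (6.206,-1.036) [heading=60, draw]
  FD 5: (6.206,-1.036) -> (8.706,3.294) [heading=60, draw]
]
FD 10: (8.706,3.294) -> (13.706,11.954) [heading=60, draw]
RT 90: heading 60 -> 330
Final: pos=(13.706,11.954), heading=330, 6 segment(s) drawn

Segment endpoints: x in {0, 4.206, 6.206, 8.536, 8.706, 12, 13.706}, y in {-4.5, -2, -1.036, 0, 3.294, 11.954}
xmin=0, ymin=-4.5, xmax=13.706, ymax=11.954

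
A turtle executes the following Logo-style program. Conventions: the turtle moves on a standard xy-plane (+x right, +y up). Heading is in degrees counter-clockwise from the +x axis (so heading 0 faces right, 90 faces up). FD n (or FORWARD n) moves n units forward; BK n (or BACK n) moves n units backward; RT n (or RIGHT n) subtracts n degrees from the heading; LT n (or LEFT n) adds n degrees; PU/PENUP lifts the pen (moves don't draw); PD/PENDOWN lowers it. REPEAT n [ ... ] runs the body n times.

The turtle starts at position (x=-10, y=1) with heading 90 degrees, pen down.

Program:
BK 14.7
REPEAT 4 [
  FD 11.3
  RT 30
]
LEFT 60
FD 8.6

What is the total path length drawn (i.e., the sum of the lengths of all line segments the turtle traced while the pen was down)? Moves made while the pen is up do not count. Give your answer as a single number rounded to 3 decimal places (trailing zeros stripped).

Executing turtle program step by step:
Start: pos=(-10,1), heading=90, pen down
BK 14.7: (-10,1) -> (-10,-13.7) [heading=90, draw]
REPEAT 4 [
  -- iteration 1/4 --
  FD 11.3: (-10,-13.7) -> (-10,-2.4) [heading=90, draw]
  RT 30: heading 90 -> 60
  -- iteration 2/4 --
  FD 11.3: (-10,-2.4) -> (-4.35,7.386) [heading=60, draw]
  RT 30: heading 60 -> 30
  -- iteration 3/4 --
  FD 11.3: (-4.35,7.386) -> (5.436,13.036) [heading=30, draw]
  RT 30: heading 30 -> 0
  -- iteration 4/4 --
  FD 11.3: (5.436,13.036) -> (16.736,13.036) [heading=0, draw]
  RT 30: heading 0 -> 330
]
LT 60: heading 330 -> 30
FD 8.6: (16.736,13.036) -> (24.184,17.336) [heading=30, draw]
Final: pos=(24.184,17.336), heading=30, 6 segment(s) drawn

Segment lengths:
  seg 1: (-10,1) -> (-10,-13.7), length = 14.7
  seg 2: (-10,-13.7) -> (-10,-2.4), length = 11.3
  seg 3: (-10,-2.4) -> (-4.35,7.386), length = 11.3
  seg 4: (-4.35,7.386) -> (5.436,13.036), length = 11.3
  seg 5: (5.436,13.036) -> (16.736,13.036), length = 11.3
  seg 6: (16.736,13.036) -> (24.184,17.336), length = 8.6
Total = 68.5

Answer: 68.5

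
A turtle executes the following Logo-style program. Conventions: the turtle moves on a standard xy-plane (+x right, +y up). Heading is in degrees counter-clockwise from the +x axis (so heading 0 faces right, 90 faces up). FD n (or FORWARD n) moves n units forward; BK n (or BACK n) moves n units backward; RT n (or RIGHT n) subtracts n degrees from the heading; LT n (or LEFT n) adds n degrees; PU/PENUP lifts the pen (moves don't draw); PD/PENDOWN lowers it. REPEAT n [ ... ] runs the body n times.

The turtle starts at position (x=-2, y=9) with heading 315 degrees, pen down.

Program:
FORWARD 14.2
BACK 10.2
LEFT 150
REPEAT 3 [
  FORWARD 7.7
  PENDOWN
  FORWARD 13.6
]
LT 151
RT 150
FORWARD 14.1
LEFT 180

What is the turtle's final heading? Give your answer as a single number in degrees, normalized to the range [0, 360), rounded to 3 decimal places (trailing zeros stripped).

Executing turtle program step by step:
Start: pos=(-2,9), heading=315, pen down
FD 14.2: (-2,9) -> (8.041,-1.041) [heading=315, draw]
BK 10.2: (8.041,-1.041) -> (0.828,6.172) [heading=315, draw]
LT 150: heading 315 -> 105
REPEAT 3 [
  -- iteration 1/3 --
  FD 7.7: (0.828,6.172) -> (-1.164,13.609) [heading=105, draw]
  PD: pen down
  FD 13.6: (-1.164,13.609) -> (-4.684,26.746) [heading=105, draw]
  -- iteration 2/3 --
  FD 7.7: (-4.684,26.746) -> (-6.677,34.183) [heading=105, draw]
  PD: pen down
  FD 13.6: (-6.677,34.183) -> (-10.197,47.32) [heading=105, draw]
  -- iteration 3/3 --
  FD 7.7: (-10.197,47.32) -> (-12.19,54.758) [heading=105, draw]
  PD: pen down
  FD 13.6: (-12.19,54.758) -> (-15.71,67.894) [heading=105, draw]
]
LT 151: heading 105 -> 256
RT 150: heading 256 -> 106
FD 14.1: (-15.71,67.894) -> (-19.597,81.448) [heading=106, draw]
LT 180: heading 106 -> 286
Final: pos=(-19.597,81.448), heading=286, 9 segment(s) drawn

Answer: 286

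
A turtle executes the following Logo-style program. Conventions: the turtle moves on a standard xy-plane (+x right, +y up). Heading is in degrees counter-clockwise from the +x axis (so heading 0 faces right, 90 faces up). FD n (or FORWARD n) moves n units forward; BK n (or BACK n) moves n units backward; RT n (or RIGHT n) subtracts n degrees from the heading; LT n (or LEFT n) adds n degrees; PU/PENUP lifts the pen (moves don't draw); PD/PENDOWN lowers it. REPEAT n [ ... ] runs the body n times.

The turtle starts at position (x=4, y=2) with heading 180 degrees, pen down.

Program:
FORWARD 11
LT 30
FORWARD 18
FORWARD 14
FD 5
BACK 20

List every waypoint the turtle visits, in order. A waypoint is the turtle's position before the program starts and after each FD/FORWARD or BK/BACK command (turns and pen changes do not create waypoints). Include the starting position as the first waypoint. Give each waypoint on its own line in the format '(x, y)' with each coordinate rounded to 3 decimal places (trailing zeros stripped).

Executing turtle program step by step:
Start: pos=(4,2), heading=180, pen down
FD 11: (4,2) -> (-7,2) [heading=180, draw]
LT 30: heading 180 -> 210
FD 18: (-7,2) -> (-22.588,-7) [heading=210, draw]
FD 14: (-22.588,-7) -> (-34.713,-14) [heading=210, draw]
FD 5: (-34.713,-14) -> (-39.043,-16.5) [heading=210, draw]
BK 20: (-39.043,-16.5) -> (-21.722,-6.5) [heading=210, draw]
Final: pos=(-21.722,-6.5), heading=210, 5 segment(s) drawn
Waypoints (6 total):
(4, 2)
(-7, 2)
(-22.588, -7)
(-34.713, -14)
(-39.043, -16.5)
(-21.722, -6.5)

Answer: (4, 2)
(-7, 2)
(-22.588, -7)
(-34.713, -14)
(-39.043, -16.5)
(-21.722, -6.5)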